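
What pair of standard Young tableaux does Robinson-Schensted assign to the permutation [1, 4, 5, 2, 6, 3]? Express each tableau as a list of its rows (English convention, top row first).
Insert each entry of the permutation into P by Schensted row insertion, recording in Q the position of each new cell.

Insert 1: appended to row 1. P = [[1]], Q = [[1]].
Insert 4: appended to row 1. P = [[1, 4]], Q = [[1, 2]].
Insert 5: appended to row 1. P = [[1, 4, 5]], Q = [[1, 2, 3]].
Insert 2: 2 bumps 4 from row 1; 4 starts row 2. P = [[1, 2, 5], [4]], Q = [[1, 2, 3], [4]].
Insert 6: appended to row 1. P = [[1, 2, 5, 6], [4]], Q = [[1, 2, 3, 5], [4]].
Insert 3: 3 bumps 5 from row 1; 5 appends to row 2. P = [[1, 2, 3, 6], [4, 5]], Q = [[1, 2, 3, 5], [4, 6]].

So P = [[1, 2, 3, 6], [4, 5]], Q = [[1, 2, 3, 5], [4, 6]].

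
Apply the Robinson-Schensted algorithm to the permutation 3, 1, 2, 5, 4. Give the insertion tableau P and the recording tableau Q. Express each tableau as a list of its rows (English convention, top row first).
P = [[1, 2, 4], [3, 5]], Q = [[1, 3, 4], [2, 5]]

Insert each entry of the permutation into P by Schensted row insertion, recording in Q the position of each new cell.

Insert 3: appended to row 1. P = [[3]].
Insert 1: 1 bumps 3 from row 1; 3 starts row 2. P = [[1], [3]].
Insert 2: appended to row 1. P = [[1, 2], [3]].
Insert 5: appended to row 1. P = [[1, 2, 5], [3]].
Insert 4: 4 bumps 5 from row 1; 5 appends to row 2. P = [[1, 2, 4], [3, 5]].

So P = [[1, 2, 4], [3, 5]], Q = [[1, 3, 4], [2, 5]].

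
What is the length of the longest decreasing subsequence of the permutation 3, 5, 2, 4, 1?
3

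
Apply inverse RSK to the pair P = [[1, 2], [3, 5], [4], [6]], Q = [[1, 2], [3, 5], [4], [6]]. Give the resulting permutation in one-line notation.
4 6 5 1 3 2

Reverse the RSK construction: for i from n down to 1, find the cell of Q containing i, remove the entry at that cell from P, and reverse-bump it up through P; the value ejected from row 1 is w(i).

Step i=6: Q has 6 at row 4, column 1; remove 6 from row 4 of P and reverse-bump: 6 enters row 3 and ejects 4; 4 enters row 2 and ejects 3; 3 enters row 1 and ejects 2. So w(6) = 2. P is now [[1, 3], [4, 5], [6]].
Step i=5: Q has 5 at row 2, column 2; remove 5 from row 2 of P and reverse-bump: 5 enters row 1 and ejects 3. So w(5) = 3. P is now [[1, 5], [4], [6]].
Step i=4: Q has 4 at row 3, column 1; remove 6 from row 3 of P and reverse-bump: 6 enters row 2 and ejects 4; 4 enters row 1 and ejects 1. So w(4) = 1. P is now [[4, 5], [6]].
Step i=3: Q has 3 at row 2, column 1; remove 6 from row 2 of P and reverse-bump: 6 enters row 1 and ejects 5. So w(3) = 5. P is now [[4, 6]].
Step i=2: Q has 2 at row 1, column 2; remove that cell from P, ejecting 6. So w(2) = 6. P is now [[4]].
Step i=1: Q has 1 at row 1, column 1; remove that cell from P, ejecting 4. So w(1) = 4. P is now [].

So w = 4 6 5 1 3 2.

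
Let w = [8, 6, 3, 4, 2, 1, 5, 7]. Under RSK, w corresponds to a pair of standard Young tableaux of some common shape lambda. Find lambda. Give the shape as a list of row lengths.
Row-insert each entry into an empty tableau.

After inserting 8: P = [[8]].
After inserting 6: P = [[6], [8]].
After inserting 3: P = [[3], [6], [8]].
After inserting 4: P = [[3, 4], [6], [8]].
After inserting 2: P = [[2, 4], [3], [6], [8]].
After inserting 1: P = [[1, 4], [2], [3], [6], [8]].
After inserting 5: P = [[1, 4, 5], [2], [3], [6], [8]].
After inserting 7: P = [[1, 4, 5, 7], [2], [3], [6], [8]].

The final insertion tableau P = [[1, 4, 5, 7], [2], [3], [6], [8]] has shape [4, 1, 1, 1, 1].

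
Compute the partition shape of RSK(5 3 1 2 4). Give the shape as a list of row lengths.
RSK row insertion gives P = [[1, 2, 4], [3], [5]], which has shape [3, 1, 1].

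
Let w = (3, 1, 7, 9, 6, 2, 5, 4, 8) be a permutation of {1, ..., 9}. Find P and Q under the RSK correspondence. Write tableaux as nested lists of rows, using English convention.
P = [[1, 2, 4, 8], [3, 5, 9], [6], [7]], Q = [[1, 3, 4, 9], [2, 5, 7], [6], [8]]

Insert each entry of the permutation into P by Schensted row insertion, recording in Q the position of each new cell.

Insert 3: appended to row 1. P = [[3]].
Insert 1: 1 bumps 3 from row 1; 3 starts row 2. P = [[1], [3]].
Insert 7: appended to row 1. P = [[1, 7], [3]].
Insert 9: appended to row 1. P = [[1, 7, 9], [3]].
Insert 6: 6 bumps 7 from row 1; 7 appends to row 2. P = [[1, 6, 9], [3, 7]].
Insert 2: 2 bumps 6 from row 1; 6 bumps 7 from row 2; 7 starts row 3. P = [[1, 2, 9], [3, 6], [7]].
Insert 5: 5 bumps 9 from row 1; 9 appends to row 2. P = [[1, 2, 5], [3, 6, 9], [7]].
Insert 4: 4 bumps 5 from row 1; 5 bumps 6 from row 2; 6 bumps 7 from row 3; 7 starts row 4. P = [[1, 2, 4], [3, 5, 9], [6], [7]].
Insert 8: appended to row 1. P = [[1, 2, 4, 8], [3, 5, 9], [6], [7]].

So P = [[1, 2, 4, 8], [3, 5, 9], [6], [7]], Q = [[1, 3, 4, 9], [2, 5, 7], [6], [8]].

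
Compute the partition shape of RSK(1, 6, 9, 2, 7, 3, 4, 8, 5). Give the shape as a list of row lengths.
[5, 3, 1]

RSK row insertion gives P = [[1, 2, 3, 4, 5], [6, 7, 8], [9]], which has shape [5, 3, 1].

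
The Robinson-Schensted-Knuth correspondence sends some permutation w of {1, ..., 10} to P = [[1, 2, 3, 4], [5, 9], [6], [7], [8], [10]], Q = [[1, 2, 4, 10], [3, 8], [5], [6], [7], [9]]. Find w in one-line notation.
Reverse the RSK construction: for i from n down to 1, find the cell of Q containing i, remove the entry at that cell from P, and reverse-bump it up through P; the value ejected from row 1 is w(i).

Step i=10: Q has 10 at row 1, column 4; remove that cell from P, ejecting 4. So w(10) = 4. P is now [[1, 2, 3], [5, 9], [6], [7], [8], [10]].
Step i=9: Q has 9 at row 6, column 1; remove 10 from row 6 of P and reverse-bump: 10 enters row 5 and ejects 8; 8 enters row 4 and ejects 7; 7 enters row 3 and ejects 6; 6 enters row 2 and ejects 5; 5 enters row 1 and ejects 3. So w(9) = 3. P is now [[1, 2, 5], [6, 9], [7], [8], [10]].
Step i=8: Q has 8 at row 2, column 2; remove 9 from row 2 of P and reverse-bump: 9 enters row 1 and ejects 5. So w(8) = 5. P is now [[1, 2, 9], [6], [7], [8], [10]].
Step i=7: Q has 7 at row 5, column 1; remove 10 from row 5 of P and reverse-bump: 10 enters row 4 and ejects 8; 8 enters row 3 and ejects 7; 7 enters row 2 and ejects 6; 6 enters row 1 and ejects 2. So w(7) = 2. P is now [[1, 6, 9], [7], [8], [10]].
Step i=6: Q has 6 at row 4, column 1; remove 10 from row 4 of P and reverse-bump: 10 enters row 3 and ejects 8; 8 enters row 2 and ejects 7; 7 enters row 1 and ejects 6. So w(6) = 6. P is now [[1, 7, 9], [8], [10]].
Step i=5: Q has 5 at row 3, column 1; remove 10 from row 3 of P and reverse-bump: 10 enters row 2 and ejects 8; 8 enters row 1 and ejects 7. So w(5) = 7. P is now [[1, 8, 9], [10]].
Step i=4: Q has 4 at row 1, column 3; remove that cell from P, ejecting 9. So w(4) = 9. P is now [[1, 8], [10]].
Step i=3: Q has 3 at row 2, column 1; remove 10 from row 2 of P and reverse-bump: 10 enters row 1 and ejects 8. So w(3) = 8. P is now [[1, 10]].
Step i=2: Q has 2 at row 1, column 2; remove that cell from P, ejecting 10. So w(2) = 10. P is now [[1]].
Step i=1: Q has 1 at row 1, column 1; remove that cell from P, ejecting 1. So w(1) = 1. P is now [].

So w = 1 10 8 9 7 6 2 5 3 4.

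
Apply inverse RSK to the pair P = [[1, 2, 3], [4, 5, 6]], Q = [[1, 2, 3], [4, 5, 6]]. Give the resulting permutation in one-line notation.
4 5 6 1 2 3

Reverse the RSK construction: for i from n down to 1, find the cell of Q containing i, remove the entry at that cell from P, and reverse-bump it up through P; the value ejected from row 1 is w(i).

Step i=6: Q has 6 at row 2, column 3; remove 6 from row 2 of P and reverse-bump: 6 enters row 1 and ejects 3. So w(6) = 3. P is now [[1, 2, 6], [4, 5]].
Step i=5: Q has 5 at row 2, column 2; remove 5 from row 2 of P and reverse-bump: 5 enters row 1 and ejects 2. So w(5) = 2. P is now [[1, 5, 6], [4]].
Step i=4: Q has 4 at row 2, column 1; remove 4 from row 2 of P and reverse-bump: 4 enters row 1 and ejects 1. So w(4) = 1. P is now [[4, 5, 6]].
Step i=3: Q has 3 at row 1, column 3; remove that cell from P, ejecting 6. So w(3) = 6. P is now [[4, 5]].
Step i=2: Q has 2 at row 1, column 2; remove that cell from P, ejecting 5. So w(2) = 5. P is now [[4]].
Step i=1: Q has 1 at row 1, column 1; remove that cell from P, ejecting 4. So w(1) = 4. P is now [].

So w = 4 5 6 1 2 3.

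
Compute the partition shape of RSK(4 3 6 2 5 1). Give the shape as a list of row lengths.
[2, 2, 1, 1]

Row-insert each entry into an empty tableau.

After inserting 4: P = [[4]].
After inserting 3: P = [[3], [4]].
After inserting 6: P = [[3, 6], [4]].
After inserting 2: P = [[2, 6], [3], [4]].
After inserting 5: P = [[2, 5], [3, 6], [4]].
After inserting 1: P = [[1, 5], [2, 6], [3], [4]].

The final insertion tableau P = [[1, 5], [2, 6], [3], [4]] has shape [2, 2, 1, 1].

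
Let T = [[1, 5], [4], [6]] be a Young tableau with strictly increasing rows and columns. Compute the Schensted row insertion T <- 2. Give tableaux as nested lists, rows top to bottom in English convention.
[[1, 2], [4, 5], [6]]

In row 1, 2 replaces 5 (the leftmost entry greater than 2); 5 is bumped to row 2. 5 is appended to row 2. The new tableau is [[1, 2], [4, 5], [6]].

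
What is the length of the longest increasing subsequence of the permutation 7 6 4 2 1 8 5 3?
2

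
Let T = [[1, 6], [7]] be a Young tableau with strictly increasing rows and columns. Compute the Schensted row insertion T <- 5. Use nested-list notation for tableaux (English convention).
[[1, 5], [6], [7]]

In row 1, 5 replaces 6 (the leftmost entry greater than 5); 6 is bumped to row 2. In row 2, 6 replaces 7 (the leftmost entry greater than 6); 7 is bumped to row 3. 7 starts a new row 3. The new tableau is [[1, 5], [6], [7]].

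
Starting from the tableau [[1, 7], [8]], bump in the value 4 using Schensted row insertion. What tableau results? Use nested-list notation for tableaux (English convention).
[[1, 4], [7], [8]]

In row 1, 4 replaces 7 (the leftmost entry greater than 4); 7 is bumped to row 2. In row 2, 7 replaces 8 (the leftmost entry greater than 7); 8 is bumped to row 3. 8 starts a new row 3. The new tableau is [[1, 4], [7], [8]].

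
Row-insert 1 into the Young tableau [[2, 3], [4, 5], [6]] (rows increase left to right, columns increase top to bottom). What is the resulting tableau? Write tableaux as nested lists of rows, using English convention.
[[1, 3], [2, 5], [4], [6]]

In row 1, 1 replaces 2 (the leftmost entry greater than 1); 2 is bumped to row 2. In row 2, 2 replaces 4 (the leftmost entry greater than 2); 4 is bumped to row 3. In row 3, 4 replaces 6 (the leftmost entry greater than 4); 6 is bumped to row 4. 6 starts a new row 4. The new tableau is [[1, 3], [2, 5], [4], [6]].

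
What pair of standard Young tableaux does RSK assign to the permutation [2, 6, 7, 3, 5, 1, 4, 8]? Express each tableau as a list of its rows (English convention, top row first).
P = [[1, 3, 4, 8], [2, 5], [6, 7]], Q = [[1, 2, 3, 8], [4, 5], [6, 7]]

Insert each entry of the permutation into P by Schensted row insertion, recording in Q the position of each new cell.

Insert 2: appended to row 1. P = [[2]].
Insert 6: appended to row 1. P = [[2, 6]].
Insert 7: appended to row 1. P = [[2, 6, 7]].
Insert 3: 3 bumps 6 from row 1; 6 starts row 2. P = [[2, 3, 7], [6]].
Insert 5: 5 bumps 7 from row 1; 7 appends to row 2. P = [[2, 3, 5], [6, 7]].
Insert 1: 1 bumps 2 from row 1; 2 bumps 6 from row 2; 6 starts row 3. P = [[1, 3, 5], [2, 7], [6]].
Insert 4: 4 bumps 5 from row 1; 5 bumps 7 from row 2; 7 appends to row 3. P = [[1, 3, 4], [2, 5], [6, 7]].
Insert 8: appended to row 1. P = [[1, 3, 4, 8], [2, 5], [6, 7]].

So P = [[1, 3, 4, 8], [2, 5], [6, 7]], Q = [[1, 2, 3, 8], [4, 5], [6, 7]].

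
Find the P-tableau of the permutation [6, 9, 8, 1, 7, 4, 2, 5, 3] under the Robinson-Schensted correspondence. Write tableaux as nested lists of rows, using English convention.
P = [[1, 2, 3], [4, 5], [6, 7], [8], [9]]

Insert 6: appended to row 1. P = [[6]].
Insert 9: appended to row 1. P = [[6, 9]].
Insert 8: 8 bumps 9 from row 1; 9 starts row 2. P = [[6, 8], [9]].
Insert 1: 1 bumps 6 from row 1; 6 bumps 9 from row 2; 9 starts row 3. P = [[1, 8], [6], [9]].
Insert 7: 7 bumps 8 from row 1; 8 appends to row 2. P = [[1, 7], [6, 8], [9]].
Insert 4: 4 bumps 7 from row 1; 7 bumps 8 from row 2; 8 bumps 9 from row 3; 9 starts row 4. P = [[1, 4], [6, 7], [8], [9]].
Insert 2: 2 bumps 4 from row 1; 4 bumps 6 from row 2; 6 bumps 8 from row 3; 8 bumps 9 from row 4; 9 starts row 5. P = [[1, 2], [4, 7], [6], [8], [9]].
Insert 5: appended to row 1. P = [[1, 2, 5], [4, 7], [6], [8], [9]].
Insert 3: 3 bumps 5 from row 1; 5 bumps 7 from row 2; 7 appends to row 3. P = [[1, 2, 3], [4, 5], [6, 7], [8], [9]].

So P = [[1, 2, 3], [4, 5], [6, 7], [8], [9]].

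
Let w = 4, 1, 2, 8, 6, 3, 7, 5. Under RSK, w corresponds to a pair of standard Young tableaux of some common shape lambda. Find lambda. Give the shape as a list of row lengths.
Row-insert each entry into an empty tableau.

After inserting 4: P = [[4]].
After inserting 1: P = [[1], [4]].
After inserting 2: P = [[1, 2], [4]].
After inserting 8: P = [[1, 2, 8], [4]].
After inserting 6: P = [[1, 2, 6], [4, 8]].
After inserting 3: P = [[1, 2, 3], [4, 6], [8]].
After inserting 7: P = [[1, 2, 3, 7], [4, 6], [8]].
After inserting 5: P = [[1, 2, 3, 5], [4, 6, 7], [8]].

The final insertion tableau P = [[1, 2, 3, 5], [4, 6, 7], [8]] has shape [4, 3, 1].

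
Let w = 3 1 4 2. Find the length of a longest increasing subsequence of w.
2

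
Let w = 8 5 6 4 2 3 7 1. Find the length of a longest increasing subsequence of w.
3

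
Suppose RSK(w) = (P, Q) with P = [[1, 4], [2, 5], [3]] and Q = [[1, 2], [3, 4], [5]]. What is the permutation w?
3 5 2 4 1

Reverse the RSK construction: for i from n down to 1, find the cell of Q containing i, remove the entry at that cell from P, and reverse-bump it up through P; the value ejected from row 1 is w(i).

Step i=5: Q has 5 at row 3, column 1; remove 3 from row 3 of P and reverse-bump: 3 enters row 2 and ejects 2; 2 enters row 1 and ejects 1. So w(5) = 1. P is now [[2, 4], [3, 5]].
Step i=4: Q has 4 at row 2, column 2; remove 5 from row 2 of P and reverse-bump: 5 enters row 1 and ejects 4. So w(4) = 4. P is now [[2, 5], [3]].
Step i=3: Q has 3 at row 2, column 1; remove 3 from row 2 of P and reverse-bump: 3 enters row 1 and ejects 2. So w(3) = 2. P is now [[3, 5]].
Step i=2: Q has 2 at row 1, column 2; remove that cell from P, ejecting 5. So w(2) = 5. P is now [[3]].
Step i=1: Q has 1 at row 1, column 1; remove that cell from P, ejecting 3. So w(1) = 3. P is now [].

So w = 3 5 2 4 1.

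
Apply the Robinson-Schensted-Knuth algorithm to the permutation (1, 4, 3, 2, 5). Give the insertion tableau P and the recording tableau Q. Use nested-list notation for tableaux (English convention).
P = [[1, 2, 5], [3], [4]], Q = [[1, 2, 5], [3], [4]]

Insert each entry of the permutation into P by Schensted row insertion, recording in Q the position of each new cell.

Insert 1: appended to row 1. P = [[1]].
Insert 4: appended to row 1. P = [[1, 4]].
Insert 3: 3 bumps 4 from row 1; 4 starts row 2. P = [[1, 3], [4]].
Insert 2: 2 bumps 3 from row 1; 3 bumps 4 from row 2; 4 starts row 3. P = [[1, 2], [3], [4]].
Insert 5: appended to row 1. P = [[1, 2, 5], [3], [4]].

So P = [[1, 2, 5], [3], [4]], Q = [[1, 2, 5], [3], [4]].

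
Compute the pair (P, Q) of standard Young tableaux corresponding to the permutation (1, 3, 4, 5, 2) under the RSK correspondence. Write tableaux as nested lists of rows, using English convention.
P = [[1, 2, 4, 5], [3]], Q = [[1, 2, 3, 4], [5]]

Insert each entry of the permutation into P by Schensted row insertion, recording in Q the position of each new cell.

Insert 1: appended to row 1. P = [[1]].
Insert 3: appended to row 1. P = [[1, 3]].
Insert 4: appended to row 1. P = [[1, 3, 4]].
Insert 5: appended to row 1. P = [[1, 3, 4, 5]].
Insert 2: 2 bumps 3 from row 1; 3 starts row 2. P = [[1, 2, 4, 5], [3]].

So P = [[1, 2, 4, 5], [3]], Q = [[1, 2, 3, 4], [5]].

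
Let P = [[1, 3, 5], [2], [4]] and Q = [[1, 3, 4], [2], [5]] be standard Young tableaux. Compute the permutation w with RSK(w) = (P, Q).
Reverse the RSK construction: for i from n down to 1, find the cell of Q containing i, remove the entry at that cell from P, and reverse-bump it up through P; the value ejected from row 1 is w(i).

Step i=5: Q has 5 at row 3, column 1; remove 4 from row 3 of P and reverse-bump: 4 enters row 2 and ejects 2; 2 enters row 1 and ejects 1. So w(5) = 1. P is now [[2, 3, 5], [4]].
Step i=4: Q has 4 at row 1, column 3; remove that cell from P, ejecting 5. So w(4) = 5. P is now [[2, 3], [4]].
Step i=3: Q has 3 at row 1, column 2; remove that cell from P, ejecting 3. So w(3) = 3. P is now [[2], [4]].
Step i=2: Q has 2 at row 2, column 1; remove 4 from row 2 of P and reverse-bump: 4 enters row 1 and ejects 2. So w(2) = 2. P is now [[4]].
Step i=1: Q has 1 at row 1, column 1; remove that cell from P, ejecting 4. So w(1) = 4. P is now [].

So w = 4 2 3 5 1.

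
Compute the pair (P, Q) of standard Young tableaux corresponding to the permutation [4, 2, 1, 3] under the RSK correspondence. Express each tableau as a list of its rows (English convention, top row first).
P = [[1, 3], [2], [4]], Q = [[1, 4], [2], [3]]

Insert each entry of the permutation into P by Schensted row insertion, recording in Q the position of each new cell.

Insert 4: appended to row 1. P = [[4]].
Insert 2: 2 bumps 4 from row 1; 4 starts row 2. P = [[2], [4]].
Insert 1: 1 bumps 2 from row 1; 2 bumps 4 from row 2; 4 starts row 3. P = [[1], [2], [4]].
Insert 3: appended to row 1. P = [[1, 3], [2], [4]].

So P = [[1, 3], [2], [4]], Q = [[1, 4], [2], [3]].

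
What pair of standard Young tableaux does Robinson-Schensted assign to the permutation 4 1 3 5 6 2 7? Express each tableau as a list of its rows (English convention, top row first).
Insert each entry of the permutation into P by Schensted row insertion, recording in Q the position of each new cell.

Insert 4: appended to row 1. P = [[4]], Q = [[1]].
Insert 1: 1 bumps 4 from row 1; 4 starts row 2. P = [[1], [4]], Q = [[1], [2]].
Insert 3: appended to row 1. P = [[1, 3], [4]], Q = [[1, 3], [2]].
Insert 5: appended to row 1. P = [[1, 3, 5], [4]], Q = [[1, 3, 4], [2]].
Insert 6: appended to row 1. P = [[1, 3, 5, 6], [4]], Q = [[1, 3, 4, 5], [2]].
Insert 2: 2 bumps 3 from row 1; 3 bumps 4 from row 2; 4 starts row 3. P = [[1, 2, 5, 6], [3], [4]], Q = [[1, 3, 4, 5], [2], [6]].
Insert 7: appended to row 1. P = [[1, 2, 5, 6, 7], [3], [4]], Q = [[1, 3, 4, 5, 7], [2], [6]].

So P = [[1, 2, 5, 6, 7], [3], [4]], Q = [[1, 3, 4, 5, 7], [2], [6]].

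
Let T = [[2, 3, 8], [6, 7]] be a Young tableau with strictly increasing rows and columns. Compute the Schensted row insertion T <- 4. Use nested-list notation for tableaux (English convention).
[[2, 3, 4], [6, 7, 8]]

In row 1, 4 replaces 8 (the leftmost entry greater than 4); 8 is bumped to row 2. 8 is appended to row 2. The new tableau is [[2, 3, 4], [6, 7, 8]].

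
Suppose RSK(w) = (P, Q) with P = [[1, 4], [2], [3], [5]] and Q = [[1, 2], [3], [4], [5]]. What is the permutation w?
3 5 4 2 1

Reverse the RSK construction: for i from n down to 1, find the cell of Q containing i, remove the entry at that cell from P, and reverse-bump it up through P; the value ejected from row 1 is w(i).

Step i=5: Q has 5 at row 4, column 1; remove 5 from row 4 of P and reverse-bump: 5 enters row 3 and ejects 3; 3 enters row 2 and ejects 2; 2 enters row 1 and ejects 1. So w(5) = 1. P is now [[2, 4], [3], [5]].
Step i=4: Q has 4 at row 3, column 1; remove 5 from row 3 of P and reverse-bump: 5 enters row 2 and ejects 3; 3 enters row 1 and ejects 2. So w(4) = 2. P is now [[3, 4], [5]].
Step i=3: Q has 3 at row 2, column 1; remove 5 from row 2 of P and reverse-bump: 5 enters row 1 and ejects 4. So w(3) = 4. P is now [[3, 5]].
Step i=2: Q has 2 at row 1, column 2; remove that cell from P, ejecting 5. So w(2) = 5. P is now [[3]].
Step i=1: Q has 1 at row 1, column 1; remove that cell from P, ejecting 3. So w(1) = 3. P is now [].

So w = 3 5 4 2 1.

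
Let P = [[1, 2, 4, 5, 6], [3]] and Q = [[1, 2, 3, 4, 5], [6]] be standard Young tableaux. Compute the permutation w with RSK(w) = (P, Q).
1 3 4 5 6 2

Reverse the RSK construction: for i from n down to 1, find the cell of Q containing i, remove the entry at that cell from P, and reverse-bump it up through P; the value ejected from row 1 is w(i).

Step i=6: Q has 6 at row 2, column 1; remove 3 from row 2 of P and reverse-bump: 3 enters row 1 and ejects 2. So w(6) = 2. P is now [[1, 3, 4, 5, 6]].
Step i=5: Q has 5 at row 1, column 5; remove that cell from P, ejecting 6. So w(5) = 6. P is now [[1, 3, 4, 5]].
Step i=4: Q has 4 at row 1, column 4; remove that cell from P, ejecting 5. So w(4) = 5. P is now [[1, 3, 4]].
Step i=3: Q has 3 at row 1, column 3; remove that cell from P, ejecting 4. So w(3) = 4. P is now [[1, 3]].
Step i=2: Q has 2 at row 1, column 2; remove that cell from P, ejecting 3. So w(2) = 3. P is now [[1]].
Step i=1: Q has 1 at row 1, column 1; remove that cell from P, ejecting 1. So w(1) = 1. P is now [].

So w = 1 3 4 5 6 2.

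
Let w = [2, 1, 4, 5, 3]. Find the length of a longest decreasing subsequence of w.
2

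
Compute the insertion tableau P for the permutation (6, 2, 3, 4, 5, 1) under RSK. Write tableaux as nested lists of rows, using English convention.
After inserting 6: P = [[6]].
After inserting 2: P = [[2], [6]].
After inserting 3: P = [[2, 3], [6]].
After inserting 4: P = [[2, 3, 4], [6]].
After inserting 5: P = [[2, 3, 4, 5], [6]].
After inserting 1: P = [[1, 3, 4, 5], [2], [6]].

So P = [[1, 3, 4, 5], [2], [6]].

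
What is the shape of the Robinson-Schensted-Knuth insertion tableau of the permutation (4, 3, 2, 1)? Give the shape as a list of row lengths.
Row-insert each entry into an empty tableau.

After inserting 4: P = [[4]].
After inserting 3: P = [[3], [4]].
After inserting 2: P = [[2], [3], [4]].
After inserting 1: P = [[1], [2], [3], [4]].

The final insertion tableau P = [[1], [2], [3], [4]] has shape [1, 1, 1, 1].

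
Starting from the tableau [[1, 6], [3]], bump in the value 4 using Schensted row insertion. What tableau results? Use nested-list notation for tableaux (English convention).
[[1, 4], [3, 6]]

In row 1, 4 replaces 6 (the leftmost entry greater than 4); 6 is bumped to row 2. 6 is appended to row 2. The new tableau is [[1, 4], [3, 6]].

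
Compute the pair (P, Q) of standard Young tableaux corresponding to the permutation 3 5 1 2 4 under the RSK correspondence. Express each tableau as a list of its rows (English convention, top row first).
Insert each entry of the permutation into P by Schensted row insertion, recording in Q the position of each new cell.

Insert 3: appended to row 1. P = [[3]], Q = [[1]].
Insert 5: appended to row 1. P = [[3, 5]], Q = [[1, 2]].
Insert 1: 1 bumps 3 from row 1; 3 starts row 2. P = [[1, 5], [3]], Q = [[1, 2], [3]].
Insert 2: 2 bumps 5 from row 1; 5 appends to row 2. P = [[1, 2], [3, 5]], Q = [[1, 2], [3, 4]].
Insert 4: appended to row 1. P = [[1, 2, 4], [3, 5]], Q = [[1, 2, 5], [3, 4]].

So P = [[1, 2, 4], [3, 5]], Q = [[1, 2, 5], [3, 4]].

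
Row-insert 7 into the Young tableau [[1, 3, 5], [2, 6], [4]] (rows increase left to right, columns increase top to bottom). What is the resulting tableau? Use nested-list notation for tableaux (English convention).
7 is larger than every entry of row 1, so it is appended to row 1. The new tableau is [[1, 3, 5, 7], [2, 6], [4]].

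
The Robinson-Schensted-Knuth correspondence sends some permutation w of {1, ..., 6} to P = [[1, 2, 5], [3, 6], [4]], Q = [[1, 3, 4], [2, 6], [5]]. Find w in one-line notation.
Reverse RSK: for i = n, n-1, ..., 1, locate i in Q, remove the corresponding corner cell from P, and reverse-bump its entry up through P; the value ejected from row 1 is w(i).

So w = 4 1 3 6 2 5.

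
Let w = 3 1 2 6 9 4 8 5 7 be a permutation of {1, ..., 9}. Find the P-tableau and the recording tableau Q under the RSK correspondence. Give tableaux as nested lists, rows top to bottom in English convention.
P = [[1, 2, 4, 5, 7], [3, 6, 8], [9]], Q = [[1, 3, 4, 5, 9], [2, 6, 7], [8]]

Insert each entry of the permutation into P by Schensted row insertion, recording in Q the position of each new cell.

Insert 3: appended to row 1. P = [[3]], Q = [[1]].
Insert 1: 1 bumps 3 from row 1; 3 starts row 2. P = [[1], [3]], Q = [[1], [2]].
Insert 2: appended to row 1. P = [[1, 2], [3]], Q = [[1, 3], [2]].
Insert 6: appended to row 1. P = [[1, 2, 6], [3]], Q = [[1, 3, 4], [2]].
Insert 9: appended to row 1. P = [[1, 2, 6, 9], [3]], Q = [[1, 3, 4, 5], [2]].
Insert 4: 4 bumps 6 from row 1; 6 appends to row 2. P = [[1, 2, 4, 9], [3, 6]], Q = [[1, 3, 4, 5], [2, 6]].
Insert 8: 8 bumps 9 from row 1; 9 appends to row 2. P = [[1, 2, 4, 8], [3, 6, 9]], Q = [[1, 3, 4, 5], [2, 6, 7]].
Insert 5: 5 bumps 8 from row 1; 8 bumps 9 from row 2; 9 starts row 3. P = [[1, 2, 4, 5], [3, 6, 8], [9]], Q = [[1, 3, 4, 5], [2, 6, 7], [8]].
Insert 7: appended to row 1. P = [[1, 2, 4, 5, 7], [3, 6, 8], [9]], Q = [[1, 3, 4, 5, 9], [2, 6, 7], [8]].

So P = [[1, 2, 4, 5, 7], [3, 6, 8], [9]], Q = [[1, 3, 4, 5, 9], [2, 6, 7], [8]].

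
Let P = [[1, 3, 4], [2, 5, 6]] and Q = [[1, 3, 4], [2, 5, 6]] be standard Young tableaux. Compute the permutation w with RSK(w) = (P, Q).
2 1 5 6 3 4

Reverse RSK: for i = n, n-1, ..., 1, locate i in Q, remove the corresponding corner cell from P, and reverse-bump its entry up through P; the value ejected from row 1 is w(i).

So w = 2 1 5 6 3 4.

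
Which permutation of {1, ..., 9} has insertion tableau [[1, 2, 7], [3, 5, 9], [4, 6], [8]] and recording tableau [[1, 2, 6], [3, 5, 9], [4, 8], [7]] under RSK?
Reverse the RSK construction: for i from n down to 1, find the cell of Q containing i, remove the entry at that cell from P, and reverse-bump it up through P; the value ejected from row 1 is w(i).

Step i=9: Q has 9 at row 2, column 3; remove 9 from row 2 of P and reverse-bump: 9 enters row 1 and ejects 7. So w(9) = 7. P is now [[1, 2, 9], [3, 5], [4, 6], [8]].
Step i=8: Q has 8 at row 3, column 2; remove 6 from row 3 of P and reverse-bump: 6 enters row 2 and ejects 5; 5 enters row 1 and ejects 2. So w(8) = 2. P is now [[1, 5, 9], [3, 6], [4], [8]].
Step i=7: Q has 7 at row 4, column 1; remove 8 from row 4 of P and reverse-bump: 8 enters row 3 and ejects 4; 4 enters row 2 and ejects 3; 3 enters row 1 and ejects 1. So w(7) = 1. P is now [[3, 5, 9], [4, 6], [8]].
Step i=6: Q has 6 at row 1, column 3; remove that cell from P, ejecting 9. So w(6) = 9. P is now [[3, 5], [4, 6], [8]].
Step i=5: Q has 5 at row 2, column 2; remove 6 from row 2 of P and reverse-bump: 6 enters row 1 and ejects 5. So w(5) = 5. P is now [[3, 6], [4], [8]].
Step i=4: Q has 4 at row 3, column 1; remove 8 from row 3 of P and reverse-bump: 8 enters row 2 and ejects 4; 4 enters row 1 and ejects 3. So w(4) = 3. P is now [[4, 6], [8]].
Step i=3: Q has 3 at row 2, column 1; remove 8 from row 2 of P and reverse-bump: 8 enters row 1 and ejects 6. So w(3) = 6. P is now [[4, 8]].
Step i=2: Q has 2 at row 1, column 2; remove that cell from P, ejecting 8. So w(2) = 8. P is now [[4]].
Step i=1: Q has 1 at row 1, column 1; remove that cell from P, ejecting 4. So w(1) = 4. P is now [].

So w = 4 8 6 3 5 9 1 2 7.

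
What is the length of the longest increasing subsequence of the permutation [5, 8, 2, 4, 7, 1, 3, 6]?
3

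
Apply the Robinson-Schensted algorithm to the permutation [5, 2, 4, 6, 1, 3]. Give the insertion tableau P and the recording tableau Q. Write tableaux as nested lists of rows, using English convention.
P = [[1, 3, 6], [2, 4], [5]], Q = [[1, 3, 4], [2, 6], [5]]

Insert each entry of the permutation into P by Schensted row insertion, recording in Q the position of each new cell.

Insert 5: appended to row 1. P = [[5]].
Insert 2: 2 bumps 5 from row 1; 5 starts row 2. P = [[2], [5]].
Insert 4: appended to row 1. P = [[2, 4], [5]].
Insert 6: appended to row 1. P = [[2, 4, 6], [5]].
Insert 1: 1 bumps 2 from row 1; 2 bumps 5 from row 2; 5 starts row 3. P = [[1, 4, 6], [2], [5]].
Insert 3: 3 bumps 4 from row 1; 4 appends to row 2. P = [[1, 3, 6], [2, 4], [5]].

So P = [[1, 3, 6], [2, 4], [5]], Q = [[1, 3, 4], [2, 6], [5]].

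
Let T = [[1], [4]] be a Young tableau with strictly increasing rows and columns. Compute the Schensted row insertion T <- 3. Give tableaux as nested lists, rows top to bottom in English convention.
[[1, 3], [4]]

3 is larger than every entry of row 1, so it is appended to row 1. The new tableau is [[1, 3], [4]].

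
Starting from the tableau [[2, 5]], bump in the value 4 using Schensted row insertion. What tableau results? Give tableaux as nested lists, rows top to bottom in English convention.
[[2, 4], [5]]

In row 1, 4 replaces 5 (the leftmost entry greater than 4); 5 is bumped to row 2. 5 starts a new row 2. The new tableau is [[2, 4], [5]].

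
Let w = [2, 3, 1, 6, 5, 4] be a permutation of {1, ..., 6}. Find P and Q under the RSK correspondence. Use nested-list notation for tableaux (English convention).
P = [[1, 3, 4], [2, 5], [6]], Q = [[1, 2, 4], [3, 5], [6]]

Insert each entry of the permutation into P by Schensted row insertion, recording in Q the position of each new cell.

Insert 2: appended to row 1. P = [[2]].
Insert 3: appended to row 1. P = [[2, 3]].
Insert 1: 1 bumps 2 from row 1; 2 starts row 2. P = [[1, 3], [2]].
Insert 6: appended to row 1. P = [[1, 3, 6], [2]].
Insert 5: 5 bumps 6 from row 1; 6 appends to row 2. P = [[1, 3, 5], [2, 6]].
Insert 4: 4 bumps 5 from row 1; 5 bumps 6 from row 2; 6 starts row 3. P = [[1, 3, 4], [2, 5], [6]].

So P = [[1, 3, 4], [2, 5], [6]], Q = [[1, 2, 4], [3, 5], [6]].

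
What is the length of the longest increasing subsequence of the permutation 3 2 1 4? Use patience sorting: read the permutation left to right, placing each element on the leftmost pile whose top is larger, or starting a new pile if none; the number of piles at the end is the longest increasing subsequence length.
3: new pile. tops = [3]
2: onto pile 1 (replacing 3). tops = [2]
1: onto pile 1 (replacing 2). tops = [1]
4: new pile. tops = [1, 4]

2 piles, so the longest increasing subsequence has length 2.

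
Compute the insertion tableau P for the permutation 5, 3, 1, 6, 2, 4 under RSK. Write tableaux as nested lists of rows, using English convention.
Insert 5: appended to row 1. P = [[5]].
Insert 3: 3 bumps 5 from row 1; 5 starts row 2. P = [[3], [5]].
Insert 1: 1 bumps 3 from row 1; 3 bumps 5 from row 2; 5 starts row 3. P = [[1], [3], [5]].
Insert 6: appended to row 1. P = [[1, 6], [3], [5]].
Insert 2: 2 bumps 6 from row 1; 6 appends to row 2. P = [[1, 2], [3, 6], [5]].
Insert 4: appended to row 1. P = [[1, 2, 4], [3, 6], [5]].

So P = [[1, 2, 4], [3, 6], [5]].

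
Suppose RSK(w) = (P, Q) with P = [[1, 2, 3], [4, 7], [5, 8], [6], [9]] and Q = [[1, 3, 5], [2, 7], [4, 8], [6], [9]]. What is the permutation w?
Reverse RSK: for i = n, n-1, ..., 1, locate i in Q, remove the corresponding corner cell from P, and reverse-bump its entry up through P; the value ejected from row 1 is w(i).

So w = 9 1 6 5 8 2 7 4 3.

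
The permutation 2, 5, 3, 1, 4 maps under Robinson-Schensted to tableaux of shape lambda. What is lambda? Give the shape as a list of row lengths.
[3, 1, 1]

Row-insert each entry into an empty tableau.

After inserting 2: P = [[2]].
After inserting 5: P = [[2, 5]].
After inserting 3: P = [[2, 3], [5]].
After inserting 1: P = [[1, 3], [2], [5]].
After inserting 4: P = [[1, 3, 4], [2], [5]].

The final insertion tableau P = [[1, 3, 4], [2], [5]] has shape [3, 1, 1].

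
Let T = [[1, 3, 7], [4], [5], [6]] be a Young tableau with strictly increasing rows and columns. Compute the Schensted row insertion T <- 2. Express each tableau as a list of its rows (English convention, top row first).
[[1, 2, 7], [3], [4], [5], [6]]

In row 1, 2 replaces 3 (the leftmost entry greater than 2); 3 is bumped to row 2. In row 2, 3 replaces 4 (the leftmost entry greater than 3); 4 is bumped to row 3. In row 3, 4 replaces 5 (the leftmost entry greater than 4); 5 is bumped to row 4. In row 4, 5 replaces 6 (the leftmost entry greater than 5); 6 is bumped to row 5. 6 starts a new row 5. The new tableau is [[1, 2, 7], [3], [4], [5], [6]].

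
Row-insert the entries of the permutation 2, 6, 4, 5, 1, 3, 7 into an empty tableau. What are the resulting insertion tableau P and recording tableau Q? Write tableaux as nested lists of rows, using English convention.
Insert each entry of the permutation into P by Schensted row insertion, recording in Q the position of each new cell.

Insert 2: appended to row 1. P = [[2]].
Insert 6: appended to row 1. P = [[2, 6]].
Insert 4: 4 bumps 6 from row 1; 6 starts row 2. P = [[2, 4], [6]].
Insert 5: appended to row 1. P = [[2, 4, 5], [6]].
Insert 1: 1 bumps 2 from row 1; 2 bumps 6 from row 2; 6 starts row 3. P = [[1, 4, 5], [2], [6]].
Insert 3: 3 bumps 4 from row 1; 4 appends to row 2. P = [[1, 3, 5], [2, 4], [6]].
Insert 7: appended to row 1. P = [[1, 3, 5, 7], [2, 4], [6]].

So P = [[1, 3, 5, 7], [2, 4], [6]], Q = [[1, 2, 4, 7], [3, 6], [5]].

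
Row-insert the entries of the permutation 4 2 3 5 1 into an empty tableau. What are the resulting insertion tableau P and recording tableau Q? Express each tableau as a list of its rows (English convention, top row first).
Insert each entry of the permutation into P by Schensted row insertion, recording in Q the position of each new cell.

After inserting 4: P = [[4]].
After inserting 2: P = [[2], [4]].
After inserting 3: P = [[2, 3], [4]].
After inserting 5: P = [[2, 3, 5], [4]].
After inserting 1: P = [[1, 3, 5], [2], [4]].

So P = [[1, 3, 5], [2], [4]], Q = [[1, 3, 4], [2], [5]].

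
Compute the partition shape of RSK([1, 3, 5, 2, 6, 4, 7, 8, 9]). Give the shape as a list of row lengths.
Row-insert each entry into an empty tableau.

After inserting 1: P = [[1]].
After inserting 3: P = [[1, 3]].
After inserting 5: P = [[1, 3, 5]].
After inserting 2: P = [[1, 2, 5], [3]].
After inserting 6: P = [[1, 2, 5, 6], [3]].
After inserting 4: P = [[1, 2, 4, 6], [3, 5]].
After inserting 7: P = [[1, 2, 4, 6, 7], [3, 5]].
After inserting 8: P = [[1, 2, 4, 6, 7, 8], [3, 5]].
After inserting 9: P = [[1, 2, 4, 6, 7, 8, 9], [3, 5]].

The final insertion tableau P = [[1, 2, 4, 6, 7, 8, 9], [3, 5]] has shape [7, 2].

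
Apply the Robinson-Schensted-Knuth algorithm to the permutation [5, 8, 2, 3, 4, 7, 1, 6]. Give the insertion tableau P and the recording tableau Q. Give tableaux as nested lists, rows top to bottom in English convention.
P = [[1, 3, 4, 6], [2, 7], [5, 8]], Q = [[1, 2, 5, 6], [3, 4], [7, 8]]

Insert each entry of the permutation into P by Schensted row insertion, recording in Q the position of each new cell.

Insert 5: appended to row 1. P = [[5]].
Insert 8: appended to row 1. P = [[5, 8]].
Insert 2: 2 bumps 5 from row 1; 5 starts row 2. P = [[2, 8], [5]].
Insert 3: 3 bumps 8 from row 1; 8 appends to row 2. P = [[2, 3], [5, 8]].
Insert 4: appended to row 1. P = [[2, 3, 4], [5, 8]].
Insert 7: appended to row 1. P = [[2, 3, 4, 7], [5, 8]].
Insert 1: 1 bumps 2 from row 1; 2 bumps 5 from row 2; 5 starts row 3. P = [[1, 3, 4, 7], [2, 8], [5]].
Insert 6: 6 bumps 7 from row 1; 7 bumps 8 from row 2; 8 appends to row 3. P = [[1, 3, 4, 6], [2, 7], [5, 8]].

So P = [[1, 3, 4, 6], [2, 7], [5, 8]], Q = [[1, 2, 5, 6], [3, 4], [7, 8]].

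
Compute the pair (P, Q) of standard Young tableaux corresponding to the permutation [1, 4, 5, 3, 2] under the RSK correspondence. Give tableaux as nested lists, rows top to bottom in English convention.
P = [[1, 2, 5], [3], [4]], Q = [[1, 2, 3], [4], [5]]

Insert each entry of the permutation into P by Schensted row insertion, recording in Q the position of each new cell.

Insert 1: appended to row 1. P = [[1]], Q = [[1]].
Insert 4: appended to row 1. P = [[1, 4]], Q = [[1, 2]].
Insert 5: appended to row 1. P = [[1, 4, 5]], Q = [[1, 2, 3]].
Insert 3: 3 bumps 4 from row 1; 4 starts row 2. P = [[1, 3, 5], [4]], Q = [[1, 2, 3], [4]].
Insert 2: 2 bumps 3 from row 1; 3 bumps 4 from row 2; 4 starts row 3. P = [[1, 2, 5], [3], [4]], Q = [[1, 2, 3], [4], [5]].

So P = [[1, 2, 5], [3], [4]], Q = [[1, 2, 3], [4], [5]].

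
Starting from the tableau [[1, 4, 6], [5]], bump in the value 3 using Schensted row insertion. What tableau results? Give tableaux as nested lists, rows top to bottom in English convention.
In row 1, 3 replaces 4 (the leftmost entry greater than 3); 4 is bumped to row 2. In row 2, 4 replaces 5 (the leftmost entry greater than 4); 5 is bumped to row 3. 5 starts a new row 3. The new tableau is [[1, 3, 6], [4], [5]].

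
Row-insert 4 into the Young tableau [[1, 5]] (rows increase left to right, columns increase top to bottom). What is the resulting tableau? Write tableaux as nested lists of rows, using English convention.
[[1, 4], [5]]

In row 1, 4 replaces 5 (the leftmost entry greater than 4); 5 is bumped to row 2. 5 starts a new row 2. The new tableau is [[1, 4], [5]].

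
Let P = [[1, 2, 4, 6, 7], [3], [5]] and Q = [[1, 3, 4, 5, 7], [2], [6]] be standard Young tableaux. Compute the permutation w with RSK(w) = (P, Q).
5 1 3 4 6 2 7

Reverse RSK: for i = n, n-1, ..., 1, locate i in Q, remove the corresponding corner cell from P, and reverse-bump its entry up through P; the value ejected from row 1 is w(i).

So w = 5 1 3 4 6 2 7.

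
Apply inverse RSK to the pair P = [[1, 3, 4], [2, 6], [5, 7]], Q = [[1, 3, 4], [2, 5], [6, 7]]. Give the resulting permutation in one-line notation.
Reverse the RSK construction: for i from n down to 1, find the cell of Q containing i, remove the entry at that cell from P, and reverse-bump it up through P; the value ejected from row 1 is w(i).

Step i=7: Q has 7 at row 3, column 2; remove 7 from row 3 of P and reverse-bump: 7 enters row 2 and ejects 6; 6 enters row 1 and ejects 4. So w(7) = 4. P is now [[1, 3, 6], [2, 7], [5]].
Step i=6: Q has 6 at row 3, column 1; remove 5 from row 3 of P and reverse-bump: 5 enters row 2 and ejects 2; 2 enters row 1 and ejects 1. So w(6) = 1. P is now [[2, 3, 6], [5, 7]].
Step i=5: Q has 5 at row 2, column 2; remove 7 from row 2 of P and reverse-bump: 7 enters row 1 and ejects 6. So w(5) = 6. P is now [[2, 3, 7], [5]].
Step i=4: Q has 4 at row 1, column 3; remove that cell from P, ejecting 7. So w(4) = 7. P is now [[2, 3], [5]].
Step i=3: Q has 3 at row 1, column 2; remove that cell from P, ejecting 3. So w(3) = 3. P is now [[2], [5]].
Step i=2: Q has 2 at row 2, column 1; remove 5 from row 2 of P and reverse-bump: 5 enters row 1 and ejects 2. So w(2) = 2. P is now [[5]].
Step i=1: Q has 1 at row 1, column 1; remove that cell from P, ejecting 5. So w(1) = 5. P is now [].

So w = 5 2 3 7 6 1 4.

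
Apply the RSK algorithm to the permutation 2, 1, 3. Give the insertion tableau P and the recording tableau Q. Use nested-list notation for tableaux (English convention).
Insert each entry of the permutation into P by Schensted row insertion, recording in Q the position of each new cell.

Insert 2: appended to row 1. P = [[2]].
Insert 1: 1 bumps 2 from row 1; 2 starts row 2. P = [[1], [2]].
Insert 3: appended to row 1. P = [[1, 3], [2]].

So P = [[1, 3], [2]], Q = [[1, 3], [2]].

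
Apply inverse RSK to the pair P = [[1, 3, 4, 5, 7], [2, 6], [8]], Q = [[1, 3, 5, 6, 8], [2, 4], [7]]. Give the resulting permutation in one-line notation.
Reverse the RSK construction: for i from n down to 1, find the cell of Q containing i, remove the entry at that cell from P, and reverse-bump it up through P; the value ejected from row 1 is w(i).

Step i=8: Q has 8 at row 1, column 5; remove that cell from P, ejecting 7. So w(8) = 7. P is now [[1, 3, 4, 5], [2, 6], [8]].
Step i=7: Q has 7 at row 3, column 1; remove 8 from row 3 of P and reverse-bump: 8 enters row 2 and ejects 6; 6 enters row 1 and ejects 5. So w(7) = 5. P is now [[1, 3, 4, 6], [2, 8]].
Step i=6: Q has 6 at row 1, column 4; remove that cell from P, ejecting 6. So w(6) = 6. P is now [[1, 3, 4], [2, 8]].
Step i=5: Q has 5 at row 1, column 3; remove that cell from P, ejecting 4. So w(5) = 4. P is now [[1, 3], [2, 8]].
Step i=4: Q has 4 at row 2, column 2; remove 8 from row 2 of P and reverse-bump: 8 enters row 1 and ejects 3. So w(4) = 3. P is now [[1, 8], [2]].
Step i=3: Q has 3 at row 1, column 2; remove that cell from P, ejecting 8. So w(3) = 8. P is now [[1], [2]].
Step i=2: Q has 2 at row 2, column 1; remove 2 from row 2 of P and reverse-bump: 2 enters row 1 and ejects 1. So w(2) = 1. P is now [[2]].
Step i=1: Q has 1 at row 1, column 1; remove that cell from P, ejecting 2. So w(1) = 2. P is now [].

So w = 2 1 8 3 4 6 5 7.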